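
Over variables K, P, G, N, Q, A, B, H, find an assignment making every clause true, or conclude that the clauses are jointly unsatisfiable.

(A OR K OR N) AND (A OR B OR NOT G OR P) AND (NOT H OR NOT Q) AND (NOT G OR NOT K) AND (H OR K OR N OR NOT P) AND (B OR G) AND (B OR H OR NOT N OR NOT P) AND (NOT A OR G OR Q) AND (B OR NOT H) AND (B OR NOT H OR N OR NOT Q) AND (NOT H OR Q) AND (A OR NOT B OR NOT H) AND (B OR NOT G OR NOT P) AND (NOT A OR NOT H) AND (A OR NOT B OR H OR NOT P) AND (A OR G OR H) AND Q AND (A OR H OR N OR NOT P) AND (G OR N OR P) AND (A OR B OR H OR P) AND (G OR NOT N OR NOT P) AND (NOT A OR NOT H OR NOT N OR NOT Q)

Unit clause (Q) forces Q = True.
In (NOT H OR NOT Q) only NOT H is left, so H = False.
Set K = True.
  then (NOT G OR NOT K) forces G = False.
  then (B OR G) forces B = True.
  then (A OR G OR H) forces A = True.
Set P = True.
  then (G OR NOT N OR NOT P) forces N = False.
All clauses satisfied.

K: True, P: True, G: False, N: False, Q: True, A: True, B: True, H: False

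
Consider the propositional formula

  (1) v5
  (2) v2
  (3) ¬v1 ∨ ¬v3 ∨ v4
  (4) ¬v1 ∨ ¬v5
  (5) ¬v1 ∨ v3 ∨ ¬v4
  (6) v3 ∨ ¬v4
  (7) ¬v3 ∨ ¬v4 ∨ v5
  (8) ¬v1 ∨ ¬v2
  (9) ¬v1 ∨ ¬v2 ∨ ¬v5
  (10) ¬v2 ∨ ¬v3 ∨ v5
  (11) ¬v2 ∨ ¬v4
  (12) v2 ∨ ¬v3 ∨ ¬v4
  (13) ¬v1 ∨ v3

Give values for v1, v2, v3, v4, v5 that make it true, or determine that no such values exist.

Unit clause (v5) forces v5 = True.
Unit clause (v2) forces v2 = True.
In (¬v1 ∨ ¬v5) only ¬v1 is left, so v1 = False.
In (¬v2 ∨ ¬v4) only ¬v4 is left, so v4 = False.
Set v3 = False.
All clauses satisfied.

v1 = False, v2 = True, v3 = False, v4 = False, v5 = True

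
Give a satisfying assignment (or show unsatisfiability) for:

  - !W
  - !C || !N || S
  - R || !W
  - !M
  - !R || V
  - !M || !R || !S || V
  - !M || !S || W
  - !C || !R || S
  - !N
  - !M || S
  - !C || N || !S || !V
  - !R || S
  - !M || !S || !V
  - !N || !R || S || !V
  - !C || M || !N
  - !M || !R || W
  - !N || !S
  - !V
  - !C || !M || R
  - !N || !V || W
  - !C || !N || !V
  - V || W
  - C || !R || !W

The formula is unsatisfiable.

Case V = True:
  Clause (!V) is falsified — contradiction.
Case V = False:
  (!W) forces W = False.
  Clause (V || W) is falsified — contradiction.
Both cases fail, so the formula is unsatisfiable.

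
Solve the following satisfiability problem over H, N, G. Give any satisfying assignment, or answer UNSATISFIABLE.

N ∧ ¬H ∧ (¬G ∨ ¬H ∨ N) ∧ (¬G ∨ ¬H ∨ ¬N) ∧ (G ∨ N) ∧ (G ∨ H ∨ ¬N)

H=F, N=T, G=T

Unit clause (N) forces N = True.
Unit clause (¬H) forces H = False.
In (G ∨ H ∨ ¬N) only G is left, so G = True.
All clauses satisfied.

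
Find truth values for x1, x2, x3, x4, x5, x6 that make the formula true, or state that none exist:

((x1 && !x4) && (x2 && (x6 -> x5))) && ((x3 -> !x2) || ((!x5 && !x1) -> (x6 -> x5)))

x1=T, x2=T, x3=F, x4=F, x5=F, x6=F

  (x1 && !x4) && (x2 && (x6 -> x5)) = True
    x1 && !x4 = True
      !x4 = True
    x2 && (x6 -> x5) = True
      x6 -> x5 = True
  (x3 -> !x2) || ((!x5 && !x1) -> (x6 -> x5)) = True
    x3 -> !x2 = True
      !x2 = False
    (!x5 && !x1) -> (x6 -> x5) = True
      !x5 && !x1 = False
        !x5 = True
        !x1 = False
      x6 -> x5 = True
Both conjuncts True, so the formula holds.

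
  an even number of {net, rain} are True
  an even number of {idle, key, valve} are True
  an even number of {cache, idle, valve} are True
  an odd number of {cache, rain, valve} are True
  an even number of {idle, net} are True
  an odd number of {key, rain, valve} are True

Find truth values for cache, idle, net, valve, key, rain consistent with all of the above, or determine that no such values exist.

Unsatisfiable — no assignment works.

Adding constraints 1, 3, 4, 5 mod 2: every variable appears an even number of times on the left, so the left side is 0.
But the right sides sum to 1 (mod 2). 0 ≠ 1 — the system is inconsistent.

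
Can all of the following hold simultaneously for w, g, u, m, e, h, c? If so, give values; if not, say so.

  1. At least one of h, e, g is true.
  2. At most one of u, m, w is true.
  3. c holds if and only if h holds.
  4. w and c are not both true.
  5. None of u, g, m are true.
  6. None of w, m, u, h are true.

w = False; g = False; u = False; m = False; e = True; h = False; c = False

  (1) {h, e, g}: 1 true — at least one ✓
  (2) {u, m, w}: 0 true — at most one ✓
  (3) c=F, h=F — same ✓
  (4) w=F, c=F — not both ✓
  (5) {u, g, m}: 0 true — none ✓
  (6) {w, m, u, h}: 0 true — none ✓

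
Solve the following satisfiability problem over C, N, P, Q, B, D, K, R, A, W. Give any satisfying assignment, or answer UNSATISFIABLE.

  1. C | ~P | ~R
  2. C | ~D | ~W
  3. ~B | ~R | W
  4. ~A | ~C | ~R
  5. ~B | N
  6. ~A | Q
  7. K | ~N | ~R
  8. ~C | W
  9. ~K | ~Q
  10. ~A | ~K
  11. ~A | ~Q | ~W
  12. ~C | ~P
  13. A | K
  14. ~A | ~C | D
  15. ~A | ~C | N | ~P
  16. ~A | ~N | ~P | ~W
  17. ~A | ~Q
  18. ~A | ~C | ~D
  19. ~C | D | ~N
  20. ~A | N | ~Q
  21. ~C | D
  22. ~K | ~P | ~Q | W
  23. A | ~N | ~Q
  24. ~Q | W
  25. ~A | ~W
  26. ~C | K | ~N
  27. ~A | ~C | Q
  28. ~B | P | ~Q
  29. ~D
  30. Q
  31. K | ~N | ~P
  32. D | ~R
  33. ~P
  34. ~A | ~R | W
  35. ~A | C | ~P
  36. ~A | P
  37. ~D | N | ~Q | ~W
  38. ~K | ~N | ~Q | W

UNSATISFIABLE

Case Q = True:
  (~K | ~Q) forces K = False.
  (A | K) forces A = True.
  Clause (~A | ~Q) is falsified — contradiction.
Case Q = False:
  Clause (Q) is falsified — contradiction.
Both cases fail, so the formula is unsatisfiable.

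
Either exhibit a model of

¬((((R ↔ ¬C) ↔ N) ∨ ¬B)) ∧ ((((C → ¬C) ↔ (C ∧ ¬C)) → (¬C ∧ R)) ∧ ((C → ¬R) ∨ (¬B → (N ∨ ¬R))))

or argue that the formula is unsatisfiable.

R = True, B = True, N = False, C = False

  ¬((((R ↔ ¬C) ↔ N) ∨ ¬B)) = True
    ((R ↔ ¬C) ↔ N) ∨ ¬B = False
      (R ↔ ¬C) ↔ N = False
        R ↔ ¬C = True
          ¬C = True
      ¬B = False
  (((C → ¬C) ↔ (C ∧ ¬C)) → (¬C ∧ R)) ∧ ((C → ¬R) ∨ (¬B → (N ∨ ¬R))) = True
    ((C → ¬C) ↔ (C ∧ ¬C)) → (¬C ∧ R) = True
      (C → ¬C) ↔ (C ∧ ¬C) = False
        C → ¬C = True
          ¬C = True
        C ∧ ¬C = False
          ¬C = True
      ¬C ∧ R = True
        ¬C = True
    (C → ¬R) ∨ (¬B → (N ∨ ¬R)) = True
      C → ¬R = True
        ¬R = False
      ¬B → (N ∨ ¬R) = True
        ¬B = False
        N ∨ ¬R = False
          ¬R = False
Both conjuncts True, so the formula holds.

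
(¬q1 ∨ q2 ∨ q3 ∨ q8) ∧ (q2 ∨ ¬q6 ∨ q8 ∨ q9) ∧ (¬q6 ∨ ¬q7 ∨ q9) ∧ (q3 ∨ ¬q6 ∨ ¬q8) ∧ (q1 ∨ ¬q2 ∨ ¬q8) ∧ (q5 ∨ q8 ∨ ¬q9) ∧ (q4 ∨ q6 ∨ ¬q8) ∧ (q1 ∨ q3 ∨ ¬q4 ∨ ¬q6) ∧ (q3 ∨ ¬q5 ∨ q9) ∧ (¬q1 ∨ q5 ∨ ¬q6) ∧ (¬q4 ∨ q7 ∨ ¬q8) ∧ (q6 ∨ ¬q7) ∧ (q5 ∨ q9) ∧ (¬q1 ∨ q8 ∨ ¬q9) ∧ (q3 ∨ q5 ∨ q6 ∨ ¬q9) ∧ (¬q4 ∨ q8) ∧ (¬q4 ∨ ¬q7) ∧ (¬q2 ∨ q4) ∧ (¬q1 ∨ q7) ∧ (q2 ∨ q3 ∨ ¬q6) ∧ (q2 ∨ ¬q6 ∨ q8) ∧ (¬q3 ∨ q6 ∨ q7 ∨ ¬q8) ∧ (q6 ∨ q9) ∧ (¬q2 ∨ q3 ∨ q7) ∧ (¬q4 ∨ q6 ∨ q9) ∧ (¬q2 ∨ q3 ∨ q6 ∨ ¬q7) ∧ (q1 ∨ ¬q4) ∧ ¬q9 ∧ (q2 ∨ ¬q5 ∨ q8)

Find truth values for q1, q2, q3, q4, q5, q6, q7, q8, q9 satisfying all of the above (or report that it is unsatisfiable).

Unit clause (¬q9) forces q9 = False.
In (q5 ∨ q9) only q5 is left, so q5 = True.
In (q6 ∨ q9) only q6 is left, so q6 = True.
In (¬q6 ∨ ¬q7 ∨ q9) only ¬q7 is left, so q7 = False.
In (q3 ∨ ¬q5 ∨ q9) only q3 is left, so q3 = True.
In (¬q1 ∨ q7) only ¬q1 is left, so q1 = False.
In (q1 ∨ ¬q4) only ¬q4 is left, so q4 = False.
In (¬q2 ∨ q4) only ¬q2 is left, so q2 = False.
In (q2 ∨ ¬q6 ∨ q8) only q8 is left, so q8 = True.
All clauses satisfied.

q1 = False, q2 = False, q3 = True, q4 = False, q5 = True, q6 = True, q7 = False, q8 = True, q9 = False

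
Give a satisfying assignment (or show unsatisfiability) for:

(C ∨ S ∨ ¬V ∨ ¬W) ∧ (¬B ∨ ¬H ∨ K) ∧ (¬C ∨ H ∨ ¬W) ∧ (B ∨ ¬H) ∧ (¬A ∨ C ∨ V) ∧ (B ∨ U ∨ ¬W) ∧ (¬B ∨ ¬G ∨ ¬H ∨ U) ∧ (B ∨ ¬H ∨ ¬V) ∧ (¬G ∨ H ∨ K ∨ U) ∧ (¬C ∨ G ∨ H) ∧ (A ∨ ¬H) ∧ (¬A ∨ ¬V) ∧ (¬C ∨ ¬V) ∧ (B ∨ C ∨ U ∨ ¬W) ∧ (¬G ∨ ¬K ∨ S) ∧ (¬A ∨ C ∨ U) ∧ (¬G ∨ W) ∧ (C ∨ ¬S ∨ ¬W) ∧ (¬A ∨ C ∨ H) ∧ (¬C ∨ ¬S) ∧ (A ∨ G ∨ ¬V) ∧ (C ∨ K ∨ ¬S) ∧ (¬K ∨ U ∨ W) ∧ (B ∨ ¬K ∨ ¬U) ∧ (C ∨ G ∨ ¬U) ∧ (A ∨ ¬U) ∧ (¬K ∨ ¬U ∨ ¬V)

Set A = True.
  then (¬A ∨ ¬V) forces V = False.
  then (¬A ∨ C ∨ V) forces C = True.
  then (¬C ∨ ¬S) forces S = False.
Set K = True.
  then (¬G ∨ ¬K ∨ S) forces G = False.
  then (¬C ∨ G ∨ H) forces H = True.
  then (B ∨ ¬H) forces B = True.
Set U = True.
Set W = False.
All clauses satisfied.

A = True, K = True, B = True, U = True, H = True, V = False, S = False, G = False, W = False, C = True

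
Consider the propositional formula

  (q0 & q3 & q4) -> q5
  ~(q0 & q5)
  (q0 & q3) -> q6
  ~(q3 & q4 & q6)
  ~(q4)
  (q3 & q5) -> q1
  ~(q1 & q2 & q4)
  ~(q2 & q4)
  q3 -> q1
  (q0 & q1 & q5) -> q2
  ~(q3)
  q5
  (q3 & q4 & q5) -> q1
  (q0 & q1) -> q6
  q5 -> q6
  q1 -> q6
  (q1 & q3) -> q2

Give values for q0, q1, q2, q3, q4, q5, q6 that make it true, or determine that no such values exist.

Unit clause (~q3) forces q3 = False.
Unit clause (~q4) forces q4 = False.
Unit clause (q5) forces q5 = True.
In (~q5 | q6) only q6 is left, so q6 = True.
In (~q0 | ~q5) only ~q0 is left, so q0 = False.
Set q1 = False.
Set q2 = True.
All clauses satisfied.

q0 = False; q1 = False; q2 = True; q3 = False; q4 = False; q5 = True; q6 = True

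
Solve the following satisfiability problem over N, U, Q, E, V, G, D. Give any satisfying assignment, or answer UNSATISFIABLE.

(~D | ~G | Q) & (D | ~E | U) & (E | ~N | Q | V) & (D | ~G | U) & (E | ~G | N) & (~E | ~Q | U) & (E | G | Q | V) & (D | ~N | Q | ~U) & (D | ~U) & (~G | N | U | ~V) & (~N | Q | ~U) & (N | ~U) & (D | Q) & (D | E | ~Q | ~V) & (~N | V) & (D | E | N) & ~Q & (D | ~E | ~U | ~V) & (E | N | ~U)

N=F, U=F, Q=F, E=F, V=T, G=F, D=T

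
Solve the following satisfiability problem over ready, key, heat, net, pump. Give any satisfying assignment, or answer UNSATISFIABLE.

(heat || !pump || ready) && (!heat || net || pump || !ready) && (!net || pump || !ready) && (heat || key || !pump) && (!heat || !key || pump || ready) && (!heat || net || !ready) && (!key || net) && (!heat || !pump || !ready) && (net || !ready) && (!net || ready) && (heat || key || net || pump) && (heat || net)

Set ready = False.
  then (!net || ready) forces net = False.
  then (heat || net) forces heat = True.
  then (!key || net) forces key = False.
Set pump = True.
All clauses satisfied.

ready: False; key: False; heat: True; net: False; pump: True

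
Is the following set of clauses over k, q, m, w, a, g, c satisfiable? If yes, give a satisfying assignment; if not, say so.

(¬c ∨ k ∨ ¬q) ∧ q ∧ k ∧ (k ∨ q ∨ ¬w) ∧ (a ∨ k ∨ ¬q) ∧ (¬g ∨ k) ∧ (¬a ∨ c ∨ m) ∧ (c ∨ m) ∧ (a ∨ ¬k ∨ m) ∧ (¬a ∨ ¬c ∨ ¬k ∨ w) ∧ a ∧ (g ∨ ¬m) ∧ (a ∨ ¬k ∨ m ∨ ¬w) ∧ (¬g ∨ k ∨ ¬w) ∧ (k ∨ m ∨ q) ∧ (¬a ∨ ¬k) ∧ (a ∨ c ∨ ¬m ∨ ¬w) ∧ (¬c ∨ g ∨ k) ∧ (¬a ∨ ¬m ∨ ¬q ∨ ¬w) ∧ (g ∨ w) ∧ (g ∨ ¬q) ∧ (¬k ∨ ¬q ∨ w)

UNSATISFIABLE

Case k = True:
  (q) forces q = True.
  (a) forces a = True.
  Clause (¬a ∨ ¬k) is falsified — contradiction.
Case k = False:
  Clause (k) is falsified — contradiction.
Both cases fail, so the formula is unsatisfiable.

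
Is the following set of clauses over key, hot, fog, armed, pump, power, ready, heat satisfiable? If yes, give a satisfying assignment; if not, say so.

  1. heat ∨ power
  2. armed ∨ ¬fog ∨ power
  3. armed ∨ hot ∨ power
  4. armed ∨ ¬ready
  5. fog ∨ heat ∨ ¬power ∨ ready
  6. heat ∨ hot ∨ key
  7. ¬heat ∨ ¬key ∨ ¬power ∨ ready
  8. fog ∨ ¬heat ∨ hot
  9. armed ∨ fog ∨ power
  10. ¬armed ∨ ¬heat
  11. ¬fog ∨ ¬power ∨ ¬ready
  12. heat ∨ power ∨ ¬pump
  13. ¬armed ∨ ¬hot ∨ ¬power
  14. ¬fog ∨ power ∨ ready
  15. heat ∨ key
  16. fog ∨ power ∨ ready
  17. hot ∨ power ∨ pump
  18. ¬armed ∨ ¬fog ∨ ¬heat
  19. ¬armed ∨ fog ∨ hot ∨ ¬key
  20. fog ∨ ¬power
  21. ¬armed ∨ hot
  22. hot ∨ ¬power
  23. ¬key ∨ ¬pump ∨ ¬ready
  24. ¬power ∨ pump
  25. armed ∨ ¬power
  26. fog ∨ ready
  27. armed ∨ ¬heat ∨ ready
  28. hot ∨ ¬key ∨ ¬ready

UNSATISFIABLE

Case armed = True:
  (¬armed ∨ ¬heat) forces heat = False.
  (heat ∨ power) forces power = True.
  (¬armed ∨ ¬hot ∨ ¬power) forces hot = False.
  Clause (¬armed ∨ hot) is falsified — contradiction.
Case armed = False:
  (armed ∨ ¬ready) forces ready = False.
  (armed ∨ ¬power) forces power = False.
  (heat ∨ power) forces heat = True.
  Clause (armed ∨ ¬heat ∨ ready) is falsified — contradiction.
Both cases fail, so the formula is unsatisfiable.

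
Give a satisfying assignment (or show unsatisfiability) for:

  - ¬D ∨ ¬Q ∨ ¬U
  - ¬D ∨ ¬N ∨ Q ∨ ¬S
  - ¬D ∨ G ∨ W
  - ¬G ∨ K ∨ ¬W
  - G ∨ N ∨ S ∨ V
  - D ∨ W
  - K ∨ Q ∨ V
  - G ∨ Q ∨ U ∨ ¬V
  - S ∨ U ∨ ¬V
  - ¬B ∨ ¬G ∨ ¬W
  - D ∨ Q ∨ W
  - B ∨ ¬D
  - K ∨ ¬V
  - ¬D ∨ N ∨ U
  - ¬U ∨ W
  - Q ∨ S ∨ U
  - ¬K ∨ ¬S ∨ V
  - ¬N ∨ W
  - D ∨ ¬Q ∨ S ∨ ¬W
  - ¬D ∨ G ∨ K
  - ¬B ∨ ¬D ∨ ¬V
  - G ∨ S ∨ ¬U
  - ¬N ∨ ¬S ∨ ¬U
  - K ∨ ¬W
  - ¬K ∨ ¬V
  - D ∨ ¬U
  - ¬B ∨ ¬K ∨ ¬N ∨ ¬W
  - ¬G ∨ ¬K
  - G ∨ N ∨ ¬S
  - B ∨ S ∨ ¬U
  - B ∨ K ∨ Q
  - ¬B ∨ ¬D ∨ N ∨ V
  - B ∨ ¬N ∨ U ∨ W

UNSATISFIABLE

Case D = True:
  (B ∨ ¬D) forces B = True.
  (¬B ∨ ¬D ∨ ¬V) forces V = False.
  (¬B ∨ ¬D ∨ N ∨ V) forces N = True.
  (¬N ∨ W) forces W = True.
  (¬B ∨ ¬G ∨ ¬W) forces G = False.
  (¬D ∨ G ∨ K) forces K = True.
  Clause (¬B ∨ ¬K ∨ ¬N ∨ ¬W) is falsified — contradiction.
Case D = False:
  (D ∨ W) forces W = True.
  (K ∨ ¬W) forces K = True.
  (¬K ∨ ¬V) forces V = False.
  (¬K ∨ ¬S ∨ V) forces S = False.
  (D ∨ ¬Q ∨ S ∨ ¬W) forces Q = False.
  (Q ∨ S ∨ U) forces U = True.
  Clause (D ∨ ¬U) is falsified — contradiction.
Both cases fail, so the formula is unsatisfiable.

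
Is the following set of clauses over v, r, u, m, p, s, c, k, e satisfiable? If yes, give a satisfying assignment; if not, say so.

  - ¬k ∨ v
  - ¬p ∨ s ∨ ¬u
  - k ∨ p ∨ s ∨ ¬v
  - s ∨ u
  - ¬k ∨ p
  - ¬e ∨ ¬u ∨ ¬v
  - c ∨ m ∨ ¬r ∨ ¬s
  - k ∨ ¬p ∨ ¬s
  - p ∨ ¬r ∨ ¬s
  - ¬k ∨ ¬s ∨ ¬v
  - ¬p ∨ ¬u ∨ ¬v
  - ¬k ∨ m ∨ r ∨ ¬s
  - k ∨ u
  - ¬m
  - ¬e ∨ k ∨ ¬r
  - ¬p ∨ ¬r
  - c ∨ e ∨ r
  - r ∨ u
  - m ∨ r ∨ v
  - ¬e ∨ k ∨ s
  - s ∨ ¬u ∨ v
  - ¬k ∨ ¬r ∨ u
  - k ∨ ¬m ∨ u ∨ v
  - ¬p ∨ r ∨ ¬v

v = True; r = False; u = True; m = False; p = False; s = True; c = True; k = False; e = False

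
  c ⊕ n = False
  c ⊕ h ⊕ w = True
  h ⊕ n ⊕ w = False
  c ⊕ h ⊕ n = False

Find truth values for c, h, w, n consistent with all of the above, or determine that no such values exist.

Unsatisfiable

Adding constraints 1, 2, 3 mod 2: every variable appears an even number of times on the left, so the left side is 0.
But the right sides sum to 1 (mod 2). 0 ≠ 1 — the system is inconsistent.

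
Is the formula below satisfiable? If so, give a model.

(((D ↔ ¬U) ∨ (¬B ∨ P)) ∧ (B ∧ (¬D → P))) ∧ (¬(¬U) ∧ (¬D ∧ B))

P: True, B: True, U: True, D: False

  ((D ↔ ¬U) ∨ (¬B ∨ P)) ∧ (B ∧ (¬D → P)) = True
    (D ↔ ¬U) ∨ (¬B ∨ P) = True
      D ↔ ¬U = True
        ¬U = False
      ¬B ∨ P = True
        ¬B = False
    B ∧ (¬D → P) = True
      ¬D → P = True
        ¬D = True
  ¬(¬U) ∧ (¬D ∧ B) = True
    ¬(¬U) = True
      ¬U = False
    ¬D ∧ B = True
      ¬D = True
Both conjuncts True, so the formula holds.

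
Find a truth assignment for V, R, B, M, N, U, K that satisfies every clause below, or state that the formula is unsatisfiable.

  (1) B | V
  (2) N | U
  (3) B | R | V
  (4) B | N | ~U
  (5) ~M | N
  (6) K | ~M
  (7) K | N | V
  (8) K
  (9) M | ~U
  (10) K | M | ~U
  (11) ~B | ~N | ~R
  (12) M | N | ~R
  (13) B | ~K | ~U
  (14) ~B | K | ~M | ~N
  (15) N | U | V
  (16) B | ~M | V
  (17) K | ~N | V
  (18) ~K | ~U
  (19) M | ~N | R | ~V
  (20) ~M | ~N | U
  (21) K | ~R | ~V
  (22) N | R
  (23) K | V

Unit clause (K) forces K = True.
In (~K | ~U) only ~U is left, so U = False.
In (N | U) only N is left, so N = True.
In (~M | ~N | U) only ~M is left, so M = False.
Set V = True.
  then (M | ~N | R | ~V) forces R = True.
  then (~B | ~N | ~R) forces B = False.
All clauses satisfied.

V = True, R = True, B = False, M = False, N = True, U = False, K = True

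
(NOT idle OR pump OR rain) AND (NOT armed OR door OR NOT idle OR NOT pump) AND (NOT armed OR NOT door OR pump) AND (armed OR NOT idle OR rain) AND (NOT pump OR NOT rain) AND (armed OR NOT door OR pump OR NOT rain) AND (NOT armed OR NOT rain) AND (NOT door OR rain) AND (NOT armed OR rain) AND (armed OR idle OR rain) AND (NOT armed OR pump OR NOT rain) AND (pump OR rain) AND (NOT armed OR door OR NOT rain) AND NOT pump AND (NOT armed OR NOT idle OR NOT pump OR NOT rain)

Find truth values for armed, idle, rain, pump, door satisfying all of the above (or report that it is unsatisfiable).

Unit clause (NOT pump) forces pump = False.
In (pump OR rain) only rain is left, so rain = True.
In (NOT armed OR NOT rain) only NOT armed is left, so armed = False.
In (armed OR NOT door OR pump OR NOT rain) only NOT door is left, so door = False.
Set idle = True.
All clauses satisfied.

armed: False, idle: True, rain: True, pump: False, door: False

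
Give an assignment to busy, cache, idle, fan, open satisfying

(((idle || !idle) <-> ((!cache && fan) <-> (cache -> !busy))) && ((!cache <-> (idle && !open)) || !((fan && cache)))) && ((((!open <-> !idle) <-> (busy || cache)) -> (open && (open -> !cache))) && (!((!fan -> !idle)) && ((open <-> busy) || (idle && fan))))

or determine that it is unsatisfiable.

Unsatisfiable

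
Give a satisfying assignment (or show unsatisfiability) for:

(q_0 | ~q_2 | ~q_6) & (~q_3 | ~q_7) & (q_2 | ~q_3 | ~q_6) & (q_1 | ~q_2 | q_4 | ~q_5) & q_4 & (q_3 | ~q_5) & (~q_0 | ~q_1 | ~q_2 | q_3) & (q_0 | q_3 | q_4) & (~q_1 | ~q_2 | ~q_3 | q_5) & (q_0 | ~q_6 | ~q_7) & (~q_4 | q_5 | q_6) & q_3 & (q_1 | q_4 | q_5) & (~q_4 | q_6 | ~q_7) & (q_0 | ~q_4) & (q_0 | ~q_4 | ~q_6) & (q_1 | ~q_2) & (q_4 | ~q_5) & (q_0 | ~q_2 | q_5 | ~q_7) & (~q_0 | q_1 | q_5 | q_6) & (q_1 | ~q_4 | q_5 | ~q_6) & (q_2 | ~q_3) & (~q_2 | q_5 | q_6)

q_0 = True, q_1 = True, q_2 = True, q_3 = True, q_4 = True, q_5 = True, q_6 = False, q_7 = False

Unit clause (q_4) forces q_4 = True.
Unit clause (q_3) forces q_3 = True.
In (q_0 | ~q_4) only q_0 is left, so q_0 = True.
In (q_2 | ~q_3) only q_2 is left, so q_2 = True.
In (~q_3 | ~q_7) only ~q_7 is left, so q_7 = False.
In (q_1 | ~q_2) only q_1 is left, so q_1 = True.
In (~q_1 | ~q_2 | ~q_3 | q_5) only q_5 is left, so q_5 = True.
Set q_6 = False.
All clauses satisfied.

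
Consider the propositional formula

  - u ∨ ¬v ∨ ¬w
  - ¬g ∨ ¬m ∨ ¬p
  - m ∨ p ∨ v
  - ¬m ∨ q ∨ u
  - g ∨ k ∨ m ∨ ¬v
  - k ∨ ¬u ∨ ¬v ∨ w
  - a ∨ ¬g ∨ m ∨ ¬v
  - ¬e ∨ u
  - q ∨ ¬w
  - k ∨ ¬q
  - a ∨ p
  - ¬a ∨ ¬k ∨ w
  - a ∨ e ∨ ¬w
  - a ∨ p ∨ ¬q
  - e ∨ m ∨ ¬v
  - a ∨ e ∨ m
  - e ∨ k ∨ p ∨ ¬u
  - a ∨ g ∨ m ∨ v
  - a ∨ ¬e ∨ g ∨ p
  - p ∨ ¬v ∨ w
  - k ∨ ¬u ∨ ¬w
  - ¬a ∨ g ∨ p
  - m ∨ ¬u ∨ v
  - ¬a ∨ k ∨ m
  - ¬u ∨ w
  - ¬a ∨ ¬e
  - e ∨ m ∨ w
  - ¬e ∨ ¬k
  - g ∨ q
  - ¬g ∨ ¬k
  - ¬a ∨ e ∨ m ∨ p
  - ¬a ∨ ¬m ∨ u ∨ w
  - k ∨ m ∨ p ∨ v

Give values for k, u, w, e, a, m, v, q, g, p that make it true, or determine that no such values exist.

Set k = True.
  then (¬e ∨ ¬k) forces e = False.
  then (¬g ∨ ¬k) forces g = False.
  then (g ∨ q) forces q = True.
Set u = False.
Set w = False.
  then (¬a ∨ ¬k ∨ w) forces a = False.
  then (a ∨ p ∨ ¬q) forces p = True.
  then (a ∨ e ∨ m) forces m = True.
Set v = True.
All clauses satisfied.

k=T, u=F, w=F, e=F, a=F, m=T, v=T, q=T, g=F, p=T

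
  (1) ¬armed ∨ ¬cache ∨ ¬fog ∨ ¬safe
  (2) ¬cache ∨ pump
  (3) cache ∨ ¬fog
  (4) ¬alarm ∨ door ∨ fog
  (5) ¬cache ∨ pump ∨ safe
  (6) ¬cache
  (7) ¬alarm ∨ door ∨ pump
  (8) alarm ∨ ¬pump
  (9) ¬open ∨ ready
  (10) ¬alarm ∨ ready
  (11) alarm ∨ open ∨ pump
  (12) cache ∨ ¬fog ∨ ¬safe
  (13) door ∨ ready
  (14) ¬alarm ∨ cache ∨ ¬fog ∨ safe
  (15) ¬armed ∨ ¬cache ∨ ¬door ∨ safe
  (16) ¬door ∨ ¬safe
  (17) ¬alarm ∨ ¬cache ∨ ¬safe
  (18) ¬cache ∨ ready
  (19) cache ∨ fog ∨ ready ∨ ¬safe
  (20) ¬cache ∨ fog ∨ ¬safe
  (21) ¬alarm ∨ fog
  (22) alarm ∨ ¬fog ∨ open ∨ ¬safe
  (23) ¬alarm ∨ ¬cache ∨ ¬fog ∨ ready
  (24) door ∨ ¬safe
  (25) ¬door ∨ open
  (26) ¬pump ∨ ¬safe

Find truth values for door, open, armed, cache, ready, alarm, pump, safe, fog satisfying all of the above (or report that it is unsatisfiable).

door: False, open: True, armed: True, cache: False, ready: True, alarm: False, pump: False, safe: False, fog: False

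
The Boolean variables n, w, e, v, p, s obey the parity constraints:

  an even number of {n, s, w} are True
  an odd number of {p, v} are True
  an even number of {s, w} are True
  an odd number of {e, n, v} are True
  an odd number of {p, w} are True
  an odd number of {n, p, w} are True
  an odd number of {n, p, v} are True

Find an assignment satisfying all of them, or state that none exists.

n=F; w=T; e=F; v=T; p=F; s=T

{n, s, w}: 2 true → even ✓
{p, v}: 1 true → odd ✓
{s, w}: 2 true → even ✓
{e, n, v}: 1 true → odd ✓
{p, w}: 1 true → odd ✓
{n, p, w}: 1 true → odd ✓
{n, p, v}: 1 true → odd ✓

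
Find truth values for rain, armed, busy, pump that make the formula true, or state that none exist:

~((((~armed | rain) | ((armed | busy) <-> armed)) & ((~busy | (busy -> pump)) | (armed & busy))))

rain = True, armed = False, busy = True, pump = False

  ~((((~armed | rain) | ((armed | busy) <-> armed)) & ((~busy | (busy -> pump)) | (armed & busy)))) = True
    ((~armed | rain) | ((armed | busy) <-> armed)) & ((~busy | (busy -> pump)) | (armed & busy)) = False
      (~armed | rain) | ((armed | busy) <-> armed) = True
        ~armed | rain = True
          ~armed = True
        (armed | busy) <-> armed = False
          armed | busy = True
      (~busy | (busy -> pump)) | (armed & busy) = False
        ~busy | (busy -> pump) = False
          ~busy = False
          busy -> pump = False
        armed & busy = False
The formula evaluates to True.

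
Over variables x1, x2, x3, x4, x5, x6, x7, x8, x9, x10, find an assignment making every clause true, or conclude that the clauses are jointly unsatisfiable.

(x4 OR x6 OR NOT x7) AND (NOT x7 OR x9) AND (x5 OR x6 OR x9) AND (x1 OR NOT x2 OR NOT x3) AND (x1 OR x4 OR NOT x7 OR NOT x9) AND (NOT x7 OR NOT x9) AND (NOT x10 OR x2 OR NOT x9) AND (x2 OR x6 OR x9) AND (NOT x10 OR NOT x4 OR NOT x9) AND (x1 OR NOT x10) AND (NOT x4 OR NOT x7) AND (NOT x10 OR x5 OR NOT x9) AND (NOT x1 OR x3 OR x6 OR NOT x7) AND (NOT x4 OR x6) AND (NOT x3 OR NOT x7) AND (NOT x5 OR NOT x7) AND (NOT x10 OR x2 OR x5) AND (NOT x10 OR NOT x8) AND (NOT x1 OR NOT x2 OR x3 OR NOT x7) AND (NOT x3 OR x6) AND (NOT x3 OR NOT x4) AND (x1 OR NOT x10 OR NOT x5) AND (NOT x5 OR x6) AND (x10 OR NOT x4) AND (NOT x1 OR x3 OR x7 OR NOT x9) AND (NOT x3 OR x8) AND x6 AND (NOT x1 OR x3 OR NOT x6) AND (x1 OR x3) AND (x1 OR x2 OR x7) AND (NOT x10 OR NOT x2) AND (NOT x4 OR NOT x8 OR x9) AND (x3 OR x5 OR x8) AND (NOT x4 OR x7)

Unit clause (x6) forces x6 = True.
Set x1 = True.
  then (NOT x1 OR x3 OR NOT x6) forces x3 = True.
  then (NOT x3 OR NOT x7) forces x7 = False.
  then (NOT x3 OR NOT x4) forces x4 = False.
  then (NOT x3 OR x8) forces x8 = True.
  then (NOT x10 OR NOT x8) forces x10 = False.
Set x2 = True.
Set x5 = False.
Set x9 = True.
All clauses satisfied.

x1 = True, x2 = True, x3 = True, x4 = False, x5 = False, x6 = True, x7 = False, x8 = True, x9 = True, x10 = False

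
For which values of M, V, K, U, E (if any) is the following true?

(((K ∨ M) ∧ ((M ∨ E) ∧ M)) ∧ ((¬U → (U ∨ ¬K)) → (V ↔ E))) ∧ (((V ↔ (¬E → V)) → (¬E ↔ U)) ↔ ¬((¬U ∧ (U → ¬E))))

M = True, V = False, K = False, U = True, E = False

  ((K ∨ M) ∧ ((M ∨ E) ∧ M)) ∧ ((¬U → (U ∨ ¬K)) → (V ↔ E)) = True
    (K ∨ M) ∧ ((M ∨ E) ∧ M) = True
      K ∨ M = True
      (M ∨ E) ∧ M = True
        M ∨ E = True
    (¬U → (U ∨ ¬K)) → (V ↔ E) = True
      ¬U → (U ∨ ¬K) = True
        ¬U = False
        U ∨ ¬K = True
          ¬K = True
      V ↔ E = True
  ((V ↔ (¬E → V)) → (¬E ↔ U)) ↔ ¬((¬U ∧ (U → ¬E))) = True
    (V ↔ (¬E → V)) → (¬E ↔ U) = True
      V ↔ (¬E → V) = True
        ¬E → V = False
          ¬E = True
      ¬E ↔ U = True
        ¬E = True
    ¬((¬U ∧ (U → ¬E))) = True
      ¬U ∧ (U → ¬E) = False
        ¬U = False
        U → ¬E = True
          ¬E = True
Both conjuncts True, so the formula holds.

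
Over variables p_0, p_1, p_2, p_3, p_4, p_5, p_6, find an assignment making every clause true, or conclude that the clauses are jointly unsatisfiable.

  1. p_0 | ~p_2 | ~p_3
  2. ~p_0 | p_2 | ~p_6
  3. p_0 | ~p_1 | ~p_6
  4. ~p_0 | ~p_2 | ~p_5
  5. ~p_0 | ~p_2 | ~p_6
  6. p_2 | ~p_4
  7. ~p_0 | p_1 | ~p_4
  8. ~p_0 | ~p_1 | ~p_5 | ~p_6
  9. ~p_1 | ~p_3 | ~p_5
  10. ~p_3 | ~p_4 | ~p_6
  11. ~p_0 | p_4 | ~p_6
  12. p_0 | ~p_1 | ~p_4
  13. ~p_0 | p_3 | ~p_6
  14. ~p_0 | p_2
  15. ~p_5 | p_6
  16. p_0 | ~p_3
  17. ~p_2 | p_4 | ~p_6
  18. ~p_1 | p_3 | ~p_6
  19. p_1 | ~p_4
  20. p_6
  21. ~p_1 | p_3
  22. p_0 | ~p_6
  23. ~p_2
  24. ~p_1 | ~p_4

Case p_6 = True:
  (p_0 | ~p_6) forces p_0 = True.
  (~p_0 | p_2 | ~p_6) forces p_2 = True.
  Clause (~p_0 | ~p_2 | ~p_6) is falsified — contradiction.
Case p_6 = False:
  Clause (p_6) is falsified — contradiction.
Both cases fail, so the formula is unsatisfiable.

The formula is unsatisfiable.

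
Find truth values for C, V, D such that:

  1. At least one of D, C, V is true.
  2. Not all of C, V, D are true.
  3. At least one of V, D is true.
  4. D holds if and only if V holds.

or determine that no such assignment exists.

C=F, V=T, D=T

  (1) {D, C, V}: 2 true — at least one ✓
  (2) {C, V, D}: 2/3 true — not all ✓
  (3) {V, D}: 2 true — at least one ✓
  (4) D=T, V=T — same ✓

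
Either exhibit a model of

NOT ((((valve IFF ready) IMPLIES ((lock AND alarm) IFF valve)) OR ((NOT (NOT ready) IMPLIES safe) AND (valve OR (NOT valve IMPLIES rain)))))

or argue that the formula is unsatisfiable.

ready=T, valve=T, lock=F, safe=F, rain=F, alarm=T

  NOT ((((valve IFF ready) IMPLIES ((lock AND alarm) IFF valve)) OR ((NOT (NOT ready) IMPLIES safe) AND (valve OR (NOT valve IMPLIES rain))))) = True
    ((valve IFF ready) IMPLIES ((lock AND alarm) IFF valve)) OR ((NOT (NOT ready) IMPLIES safe) AND (valve OR (NOT valve IMPLIES rain))) = False
      (valve IFF ready) IMPLIES ((lock AND alarm) IFF valve) = False
        valve IFF ready = True
        (lock AND alarm) IFF valve = False
          lock AND alarm = False
      (NOT (NOT ready) IMPLIES safe) AND (valve OR (NOT valve IMPLIES rain)) = False
        NOT (NOT ready) IMPLIES safe = False
          NOT (NOT ready) = True
            NOT ready = False
        valve OR (NOT valve IMPLIES rain) = True
          NOT valve IMPLIES rain = True
            NOT valve = False
The formula evaluates to True.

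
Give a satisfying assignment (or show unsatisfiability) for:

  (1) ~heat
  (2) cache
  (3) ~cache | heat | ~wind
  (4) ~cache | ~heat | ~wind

Unit clause (~heat) forces heat = False.
Unit clause (cache) forces cache = True.
In (~cache | heat | ~wind) only ~wind is left, so wind = False.
All clauses satisfied.

wind: False; heat: False; cache: True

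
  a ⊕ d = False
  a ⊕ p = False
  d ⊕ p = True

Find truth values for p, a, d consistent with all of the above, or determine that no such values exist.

The formula is unsatisfiable.

Adding constraints 1, 2, 3 mod 2: every variable appears an even number of times on the left, so the left side is 0.
But the right sides sum to 1 (mod 2). 0 ≠ 1 — the system is inconsistent.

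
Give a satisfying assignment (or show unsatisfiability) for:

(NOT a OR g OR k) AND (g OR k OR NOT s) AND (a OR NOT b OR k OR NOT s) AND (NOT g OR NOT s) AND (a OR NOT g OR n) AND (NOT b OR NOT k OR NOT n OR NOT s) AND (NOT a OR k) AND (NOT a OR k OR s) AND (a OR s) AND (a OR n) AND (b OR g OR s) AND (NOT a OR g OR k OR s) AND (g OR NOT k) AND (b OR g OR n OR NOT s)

a=T; g=T; s=F; n=F; k=T; b=F

Try a = False:
  (a OR s) forces s = True.
  (NOT g OR NOT s) forces g = False.
  (g OR k OR NOT s) forces k = True.
  clause (g OR NOT k) is falsified — backtrack.
So a = True.
  then (NOT a OR k) forces k = True.
  then (g OR NOT k) forces g = True.
  then (NOT g OR NOT s) forces s = False.
Set n = False.
Set b = False.
All clauses satisfied.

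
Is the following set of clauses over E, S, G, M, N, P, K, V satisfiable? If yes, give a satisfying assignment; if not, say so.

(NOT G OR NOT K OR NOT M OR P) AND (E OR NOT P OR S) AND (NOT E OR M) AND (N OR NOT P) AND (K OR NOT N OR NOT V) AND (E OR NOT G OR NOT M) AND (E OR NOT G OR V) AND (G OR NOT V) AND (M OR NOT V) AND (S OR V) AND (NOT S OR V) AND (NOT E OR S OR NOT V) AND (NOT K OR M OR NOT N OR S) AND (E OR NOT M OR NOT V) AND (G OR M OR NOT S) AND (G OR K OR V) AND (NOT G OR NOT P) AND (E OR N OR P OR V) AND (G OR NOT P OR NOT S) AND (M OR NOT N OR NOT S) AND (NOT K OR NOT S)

E=T, S=T, G=T, M=T, N=F, P=F, K=F, V=T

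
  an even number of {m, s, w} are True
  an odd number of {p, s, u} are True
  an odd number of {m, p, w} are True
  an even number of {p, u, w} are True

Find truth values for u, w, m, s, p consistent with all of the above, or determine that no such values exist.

u=F, w=T, m=T, s=F, p=T

{m, s, w}: 2 true → even ✓
{p, s, u}: 1 true → odd ✓
{m, p, w}: 3 true → odd ✓
{p, u, w}: 2 true → even ✓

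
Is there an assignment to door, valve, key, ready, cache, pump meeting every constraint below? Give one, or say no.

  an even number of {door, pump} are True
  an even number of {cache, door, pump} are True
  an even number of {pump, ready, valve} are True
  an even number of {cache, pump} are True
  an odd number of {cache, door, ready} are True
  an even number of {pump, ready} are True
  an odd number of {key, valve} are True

The formula is unsatisfiable.

Adding constraints 2, 5, 6 mod 2: every variable appears an even number of times on the left, so the left side is 0.
But the right sides sum to 1 (mod 2). 0 ≠ 1 — the system is inconsistent.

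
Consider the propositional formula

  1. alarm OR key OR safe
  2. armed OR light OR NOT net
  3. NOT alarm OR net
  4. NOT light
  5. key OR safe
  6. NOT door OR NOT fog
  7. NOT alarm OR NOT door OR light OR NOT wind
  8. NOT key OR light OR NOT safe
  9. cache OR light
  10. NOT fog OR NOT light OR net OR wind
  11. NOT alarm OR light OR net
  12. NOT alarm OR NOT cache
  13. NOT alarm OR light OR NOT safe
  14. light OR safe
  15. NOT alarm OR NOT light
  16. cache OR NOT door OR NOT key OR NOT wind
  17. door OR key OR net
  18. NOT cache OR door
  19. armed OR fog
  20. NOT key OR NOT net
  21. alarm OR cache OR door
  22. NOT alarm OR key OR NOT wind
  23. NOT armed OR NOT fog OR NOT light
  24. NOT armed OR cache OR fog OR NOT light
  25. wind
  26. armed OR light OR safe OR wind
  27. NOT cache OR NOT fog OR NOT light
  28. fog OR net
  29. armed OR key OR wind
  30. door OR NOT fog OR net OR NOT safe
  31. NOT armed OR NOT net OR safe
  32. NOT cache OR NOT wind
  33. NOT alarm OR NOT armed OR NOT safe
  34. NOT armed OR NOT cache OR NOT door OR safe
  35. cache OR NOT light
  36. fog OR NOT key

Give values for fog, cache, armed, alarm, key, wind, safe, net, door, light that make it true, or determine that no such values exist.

Case wind = True:
  (NOT light) forces light = False.
  (cache OR light) forces cache = True.
  Clause (NOT cache OR NOT wind) is falsified — contradiction.
Case wind = False:
  Clause (wind) is falsified — contradiction.
Both cases fail, so the formula is unsatisfiable.

Unsatisfiable — no assignment works.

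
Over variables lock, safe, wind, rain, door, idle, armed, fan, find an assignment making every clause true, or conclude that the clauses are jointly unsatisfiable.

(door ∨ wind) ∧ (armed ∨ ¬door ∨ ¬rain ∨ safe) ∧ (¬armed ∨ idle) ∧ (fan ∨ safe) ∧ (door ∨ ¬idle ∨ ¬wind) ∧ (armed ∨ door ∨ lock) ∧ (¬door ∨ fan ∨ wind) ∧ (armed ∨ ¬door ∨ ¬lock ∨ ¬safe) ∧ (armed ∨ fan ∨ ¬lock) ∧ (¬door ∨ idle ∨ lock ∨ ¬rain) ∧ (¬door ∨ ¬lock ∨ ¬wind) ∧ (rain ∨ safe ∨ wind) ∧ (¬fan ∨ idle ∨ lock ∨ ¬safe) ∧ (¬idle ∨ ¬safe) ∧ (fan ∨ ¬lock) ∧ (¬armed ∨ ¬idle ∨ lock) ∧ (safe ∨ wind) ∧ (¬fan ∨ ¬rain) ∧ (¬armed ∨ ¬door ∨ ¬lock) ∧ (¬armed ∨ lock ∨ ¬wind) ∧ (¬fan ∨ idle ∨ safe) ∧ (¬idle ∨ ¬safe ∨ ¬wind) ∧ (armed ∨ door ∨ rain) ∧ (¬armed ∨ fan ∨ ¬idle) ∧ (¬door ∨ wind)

Set lock = False.
Set safe = False.
  then (fan ∨ safe) forces fan = True.
  then (safe ∨ wind) forces wind = True.
  then (¬fan ∨ ¬rain) forces rain = False.
  then (¬armed ∨ lock ∨ ¬wind) forces armed = False.
  then (¬fan ∨ idle ∨ safe) forces idle = True.
  then (armed ∨ door ∨ rain) forces door = True.
All clauses satisfied.

lock = False, safe = False, wind = True, rain = False, door = True, idle = True, armed = False, fan = True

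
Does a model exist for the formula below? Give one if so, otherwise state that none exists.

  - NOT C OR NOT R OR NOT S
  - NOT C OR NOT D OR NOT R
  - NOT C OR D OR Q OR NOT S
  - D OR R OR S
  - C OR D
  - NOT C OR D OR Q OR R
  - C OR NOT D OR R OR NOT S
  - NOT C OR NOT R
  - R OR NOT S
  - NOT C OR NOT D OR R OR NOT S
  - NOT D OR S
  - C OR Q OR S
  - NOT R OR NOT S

Case S = True:
  (R OR NOT S) forces R = True.
  Clause (NOT R OR NOT S) is falsified — contradiction.
Case S = False:
  (NOT D OR S) forces D = False.
  (D OR R OR S) forces R = True.
  (C OR D) forces C = True.
  Clause (NOT C OR NOT R) is falsified — contradiction.
Both cases fail, so the formula is unsatisfiable.

Unsatisfiable — no assignment works.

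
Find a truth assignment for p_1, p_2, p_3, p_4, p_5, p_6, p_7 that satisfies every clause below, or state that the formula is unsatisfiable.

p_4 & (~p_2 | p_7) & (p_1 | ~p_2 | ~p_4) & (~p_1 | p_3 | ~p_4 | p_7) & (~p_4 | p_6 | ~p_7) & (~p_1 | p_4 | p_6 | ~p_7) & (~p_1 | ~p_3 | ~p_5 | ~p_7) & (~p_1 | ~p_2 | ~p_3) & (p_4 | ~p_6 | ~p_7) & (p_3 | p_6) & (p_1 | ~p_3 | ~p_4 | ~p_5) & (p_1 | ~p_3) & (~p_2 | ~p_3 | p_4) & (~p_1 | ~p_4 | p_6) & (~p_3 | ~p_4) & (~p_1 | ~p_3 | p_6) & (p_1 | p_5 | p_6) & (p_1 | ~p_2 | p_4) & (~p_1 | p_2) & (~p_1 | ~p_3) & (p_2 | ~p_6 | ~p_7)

Unit clause (p_4) forces p_4 = True.
In (~p_3 | ~p_4) only ~p_3 is left, so p_3 = False.
In (p_3 | p_6) only p_6 is left, so p_6 = True.
Set p_1 = True.
  then (~p_1 | p_3 | ~p_4 | p_7) forces p_7 = True.
  then (~p_1 | p_2) forces p_2 = True.
Set p_5 = True.
All clauses satisfied.

p_1 = True, p_2 = True, p_3 = False, p_4 = True, p_5 = True, p_6 = True, p_7 = True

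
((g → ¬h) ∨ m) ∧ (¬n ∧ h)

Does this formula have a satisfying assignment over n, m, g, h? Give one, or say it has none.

n: False, m: True, g: False, h: True

  (g → ¬h) ∨ m = True
    g → ¬h = True
      ¬h = False
  ¬n ∧ h = True
    ¬n = True
Both conjuncts True, so the formula holds.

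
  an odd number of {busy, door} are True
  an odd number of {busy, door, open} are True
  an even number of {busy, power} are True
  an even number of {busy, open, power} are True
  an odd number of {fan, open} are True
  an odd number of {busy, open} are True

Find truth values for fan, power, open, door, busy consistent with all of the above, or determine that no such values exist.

fan: True; power: True; open: False; door: False; busy: True

{busy, door}: 1 true → odd ✓
{busy, door, open}: 1 true → odd ✓
{busy, power}: 2 true → even ✓
{busy, open, power}: 2 true → even ✓
{fan, open}: 1 true → odd ✓
{busy, open}: 1 true → odd ✓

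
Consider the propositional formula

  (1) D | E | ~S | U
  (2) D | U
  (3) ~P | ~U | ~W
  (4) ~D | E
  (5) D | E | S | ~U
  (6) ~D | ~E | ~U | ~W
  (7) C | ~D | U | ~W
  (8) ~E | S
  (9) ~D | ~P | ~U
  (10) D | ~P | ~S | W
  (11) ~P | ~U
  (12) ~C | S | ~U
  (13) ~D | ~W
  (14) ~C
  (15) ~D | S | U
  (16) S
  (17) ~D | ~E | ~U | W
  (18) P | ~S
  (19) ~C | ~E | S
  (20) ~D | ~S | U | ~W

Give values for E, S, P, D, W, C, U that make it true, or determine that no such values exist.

Unit clause (~C) forces C = False.
Unit clause (S) forces S = True.
In (P | ~S) only P is left, so P = True.
In (~P | ~U) only ~U is left, so U = False.
In (D | U) only D is left, so D = True.
In (~D | E) only E is left, so E = True.
In (C | ~D | U | ~W) only ~W is left, so W = False.
All clauses satisfied.

E = True, S = True, P = True, D = True, W = False, C = False, U = False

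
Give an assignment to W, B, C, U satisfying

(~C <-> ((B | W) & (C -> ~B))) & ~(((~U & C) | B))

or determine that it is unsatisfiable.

W: True; B: False; C: False; U: False

  ~C <-> ((B | W) & (C -> ~B)) = True
    ~C = True
    (B | W) & (C -> ~B) = True
      B | W = True
      C -> ~B = True
        ~B = True
  ~(((~U & C) | B)) = True
    (~U & C) | B = False
      ~U & C = False
        ~U = True
Both conjuncts True, so the formula holds.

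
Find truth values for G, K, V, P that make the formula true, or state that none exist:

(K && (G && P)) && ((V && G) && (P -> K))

G=T, K=T, V=T, P=T

  K && (G && P) = True
    G && P = True
  (V && G) && (P -> K) = True
    V && G = True
    P -> K = True
Both conjuncts True, so the formula holds.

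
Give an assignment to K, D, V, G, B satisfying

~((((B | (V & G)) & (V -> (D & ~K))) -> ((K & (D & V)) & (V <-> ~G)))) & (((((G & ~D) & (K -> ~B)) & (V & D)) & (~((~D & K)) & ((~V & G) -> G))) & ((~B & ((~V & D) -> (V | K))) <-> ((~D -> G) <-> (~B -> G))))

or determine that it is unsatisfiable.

Unsatisfiable

Case D = True: the conjunct ~D is False.
Case D = False: the conjunct D is False.
Both cases fail — unsatisfiable.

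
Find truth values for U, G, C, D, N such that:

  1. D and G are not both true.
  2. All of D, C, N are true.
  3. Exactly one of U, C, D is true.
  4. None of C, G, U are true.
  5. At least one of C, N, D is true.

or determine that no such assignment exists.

UNSATISFIABLE

Case C = True:
  Constraint (4) is violated (C=T) — contradiction.
Case C = False:
  Constraint (2) is violated (C=F) — contradiction.
Both cases fail — unsatisfiable.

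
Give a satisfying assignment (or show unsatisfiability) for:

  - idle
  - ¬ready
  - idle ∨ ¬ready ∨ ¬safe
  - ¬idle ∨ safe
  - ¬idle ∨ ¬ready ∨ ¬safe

idle = True; safe = True; ready = False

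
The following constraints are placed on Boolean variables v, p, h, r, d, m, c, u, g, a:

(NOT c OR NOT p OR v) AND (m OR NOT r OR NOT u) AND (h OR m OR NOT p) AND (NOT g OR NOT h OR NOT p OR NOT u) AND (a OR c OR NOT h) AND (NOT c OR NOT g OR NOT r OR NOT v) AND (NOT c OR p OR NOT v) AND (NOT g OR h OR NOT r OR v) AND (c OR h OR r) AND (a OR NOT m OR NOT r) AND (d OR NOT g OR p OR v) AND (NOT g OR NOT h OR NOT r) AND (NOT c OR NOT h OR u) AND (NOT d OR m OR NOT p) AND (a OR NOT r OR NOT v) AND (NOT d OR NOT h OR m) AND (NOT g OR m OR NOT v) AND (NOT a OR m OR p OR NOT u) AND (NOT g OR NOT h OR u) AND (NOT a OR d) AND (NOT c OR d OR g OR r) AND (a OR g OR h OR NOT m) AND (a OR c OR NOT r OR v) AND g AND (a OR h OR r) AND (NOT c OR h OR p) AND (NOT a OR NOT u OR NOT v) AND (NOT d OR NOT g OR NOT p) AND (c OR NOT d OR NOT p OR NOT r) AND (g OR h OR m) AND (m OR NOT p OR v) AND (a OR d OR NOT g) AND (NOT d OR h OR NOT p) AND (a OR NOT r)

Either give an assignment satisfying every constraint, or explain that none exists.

v=T, p=F, h=F, r=T, d=T, m=T, c=F, u=F, g=T, a=T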